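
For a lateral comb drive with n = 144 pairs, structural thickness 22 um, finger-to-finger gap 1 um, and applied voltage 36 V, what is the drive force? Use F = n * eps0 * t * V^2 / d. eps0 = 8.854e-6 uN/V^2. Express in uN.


Step 1: Parameters: n=144, eps0=8.854e-6 uN/V^2, t=22 um, V=36 V, d=1 um
Step 2: V^2 = 1296
Step 3: F = 144 * 8.854e-6 * 22 * 1296 / 1
F = 36.352 uN


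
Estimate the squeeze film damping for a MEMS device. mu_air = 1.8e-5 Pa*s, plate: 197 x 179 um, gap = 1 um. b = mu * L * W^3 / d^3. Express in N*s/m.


Step 1: Convert to SI.
L = 197e-6 m, W = 179e-6 m, d = 1e-6 m
Step 2: W^3 = (179e-6)^3 = 5.74e-12 m^3
Step 3: d^3 = (1e-6)^3 = 1.00e-18 m^3
Step 4: b = 1.8e-5 * 197e-6 * 5.74e-12 / 1.00e-18
b = 2.03e-02 N*s/m


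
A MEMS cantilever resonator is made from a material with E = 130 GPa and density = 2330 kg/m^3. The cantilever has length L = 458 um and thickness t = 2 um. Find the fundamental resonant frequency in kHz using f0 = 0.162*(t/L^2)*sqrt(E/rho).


Step 1: Convert units to SI.
t_SI = 2e-6 m, L_SI = 458e-6 m
Step 2: Calculate sqrt(E/rho).
sqrt(130e9 / 2330) = 7469.54 m/s
Step 3: Compute f0.
f0 = 0.162 * 2e-6 / (458e-6)^2 * 7469.54 = 11537.4 Hz = 11.54 kHz


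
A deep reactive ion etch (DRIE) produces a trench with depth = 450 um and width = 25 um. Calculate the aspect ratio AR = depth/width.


Step 1: AR = depth / width
Step 2: AR = 450 / 25
AR = 18.0


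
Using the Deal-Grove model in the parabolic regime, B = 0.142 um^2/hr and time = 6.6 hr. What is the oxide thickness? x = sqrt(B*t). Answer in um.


Step 1: Compute B*t = 0.142 * 6.6 = 0.9372
Step 2: x = sqrt(0.9372)
x = 0.968 um


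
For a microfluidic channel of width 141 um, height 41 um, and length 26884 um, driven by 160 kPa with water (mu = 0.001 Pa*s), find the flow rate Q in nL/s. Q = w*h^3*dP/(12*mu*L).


Step 1: Convert all dimensions to SI (meters).
w = 141e-6 m, h = 41e-6 m, L = 26884e-6 m, dP = 160e3 Pa
Step 2: Q = w * h^3 * dP / (12 * mu * L)
Q = 141e-6 * (41e-6)^3 * 160e3 / (12 * 0.001 * 26884e-6) = 4.8196503e-09 m^3/s
Step 3: Convert Q from m^3/s to nL/s (1 m^3 = 1e12 nL, so multiply by 1e12).
Q = 4819.65 nL/s


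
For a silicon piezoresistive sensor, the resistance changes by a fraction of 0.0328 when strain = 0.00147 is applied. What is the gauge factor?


Step 1: Identify values.
dR/R = 0.0328, strain = 0.00147
Step 2: GF = (dR/R) / strain = 0.0328 / 0.00147
GF = 22.3


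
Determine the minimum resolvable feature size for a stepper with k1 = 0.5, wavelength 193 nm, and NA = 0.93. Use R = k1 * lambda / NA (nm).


Step 1: Identify values: k1 = 0.5, lambda = 193 nm, NA = 0.93
Step 2: R = k1 * lambda / NA
R = 0.5 * 193 / 0.93
R = 103.8 nm


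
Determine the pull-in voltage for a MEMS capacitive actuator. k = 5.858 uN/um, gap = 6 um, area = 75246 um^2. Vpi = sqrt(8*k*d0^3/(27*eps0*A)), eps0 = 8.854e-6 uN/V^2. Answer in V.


Step 1: Compute numerator: 8 * k * d0^3 = 8 * 5.858 * 6^3 = 10122.624
Step 2: Compute denominator: 27 * eps0 * A = 27 * 8.854e-6 * 75246 = 17.988158
Step 3: Vpi = sqrt(10122.624 / 17.988158)
Vpi = 23.72 V


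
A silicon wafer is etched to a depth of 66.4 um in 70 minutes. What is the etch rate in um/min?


Step 1: Etch rate = depth / time
Step 2: rate = 66.4 / 70
rate = 0.949 um/min


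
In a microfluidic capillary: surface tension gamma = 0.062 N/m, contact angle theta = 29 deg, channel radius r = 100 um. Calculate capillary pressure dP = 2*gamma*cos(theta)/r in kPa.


Step 1: cos(29 deg) = 0.8746
Step 2: Convert r to m: r = 100e-6 m
Step 3: dP = 2 * 0.062 * 0.8746 / 100e-6 = 1084.5 Pa
Step 4: Convert Pa to kPa (divide by 1000).
dP = 1.08 kPa


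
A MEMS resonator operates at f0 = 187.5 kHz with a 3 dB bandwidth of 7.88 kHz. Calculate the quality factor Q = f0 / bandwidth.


Step 1: Q = f0 / bandwidth
Step 2: Q = 187.5 / 7.88
Q = 23.8


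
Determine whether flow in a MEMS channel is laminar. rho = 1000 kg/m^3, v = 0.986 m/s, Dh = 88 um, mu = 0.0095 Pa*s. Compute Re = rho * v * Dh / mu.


Step 1: Convert Dh to meters: Dh = 88e-6 m
Step 2: Re = rho * v * Dh / mu
Re = 1000 * 0.986 * 88e-6 / 0.0095
Re = 9.133
Since Re = 9.133 is below ~2300, the flow is laminar.


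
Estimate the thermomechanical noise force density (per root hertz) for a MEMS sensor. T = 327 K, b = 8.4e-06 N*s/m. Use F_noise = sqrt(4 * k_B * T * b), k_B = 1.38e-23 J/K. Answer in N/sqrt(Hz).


Step 1: Compute 4 * k_B * T * b
= 4 * 1.38e-23 * 327 * 8.4e-06
= 1.5162e-25 N^2/Hz
Step 2: F_noise = sqrt(1.5162e-25)
F_noise = 3.89e-13 N/sqrt(Hz)


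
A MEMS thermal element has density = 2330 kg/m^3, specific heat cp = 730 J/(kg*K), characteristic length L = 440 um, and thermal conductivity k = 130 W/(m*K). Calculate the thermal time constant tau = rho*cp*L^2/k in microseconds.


Step 1: Convert L to m: L = 440e-6 m
Step 2: L^2 = (440e-6)^2 = 1.936e-07 m^2
Step 3: tau = 2330 * 730 * 1.936e-07 / 130 = 2.53303262e-03 s
Step 4: Convert to microseconds (multiply by 1e6).
tau = 2533.033 us


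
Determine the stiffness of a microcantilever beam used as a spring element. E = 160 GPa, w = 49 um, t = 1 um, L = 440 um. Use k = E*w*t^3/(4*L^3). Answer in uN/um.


Step 1: Convert E to consistent units (1 GPa = 1000 uN/um^2).
E = 160 GPa = 160000 uN/um^2
Step 2: Compute t^3 = 1^3 = 1
Step 3: Compute L^3 = 440^3 = 85184000
Step 4: k = 160000 * 49 * 1 / (4 * 85184000)
k = 0.023 uN/um


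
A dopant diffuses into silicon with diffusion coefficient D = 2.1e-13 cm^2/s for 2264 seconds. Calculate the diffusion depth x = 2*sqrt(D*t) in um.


Step 1: Compute D*t = 2.1e-13 * 2264 = 4.7544e-10 cm^2
Step 2: sqrt(D*t) = 2.1805e-05 cm
Step 3: x = 2 * 2.1805e-05 cm = 4.361e-05 cm
Step 4: Convert to um (1 cm = 1e4 um): x = 0.436 um


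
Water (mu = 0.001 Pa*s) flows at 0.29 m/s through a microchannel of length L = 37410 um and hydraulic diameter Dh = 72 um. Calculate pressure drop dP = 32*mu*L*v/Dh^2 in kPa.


Step 1: Convert to SI: L = 37410e-6 m, Dh = 72e-6 m
Step 2: dP = 32 * 0.001 * 37410e-6 * 0.29 / (72e-6)^2
Step 3: dP = 66968.52 Pa
Step 4: Convert to kPa: dP = 66.97 kPa


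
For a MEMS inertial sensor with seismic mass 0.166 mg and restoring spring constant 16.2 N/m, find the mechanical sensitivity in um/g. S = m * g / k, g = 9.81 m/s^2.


Step 1: Convert mass: m = 0.166 mg = 1.66e-07 kg
Step 2: S = m * g / k = 1.66e-07 * 9.81 / 16.2
Step 3: S = 1.01e-07 m/g
Step 4: Convert to um/g: S = 0.101 um/g


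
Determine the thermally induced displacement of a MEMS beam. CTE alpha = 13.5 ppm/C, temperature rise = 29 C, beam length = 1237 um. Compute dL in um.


Step 1: Convert CTE: alpha = 13.5 ppm/C = 13.5e-6 /C
Step 2: dL = 13.5e-6 * 29 * 1237
dL = 0.4843 um


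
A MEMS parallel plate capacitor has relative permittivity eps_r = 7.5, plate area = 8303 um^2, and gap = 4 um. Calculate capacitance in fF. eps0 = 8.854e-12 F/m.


Step 1: Convert area to m^2: A = 8303e-12 m^2
Step 2: Convert gap to m: d = 4e-6 m
Step 3: C = eps0 * eps_r * A / d
C = 8.854e-12 * 7.5 * 8303e-12 / 4e-6
Step 4: Convert to fF (multiply by 1e15).
C = 137.84 fF


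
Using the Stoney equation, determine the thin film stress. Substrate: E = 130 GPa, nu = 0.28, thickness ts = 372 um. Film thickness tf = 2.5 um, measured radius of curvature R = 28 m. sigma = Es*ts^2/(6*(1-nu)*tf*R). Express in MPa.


Step 1: Compute numerator: Es * ts^2 = 130 * 372^2 = 17989920 (GPa*um^2)
Step 2: Compute denominator (R in um): 6*(1-nu)*tf*R = 6*0.72*2.5*28e6 = 302400000.0 (um^2)
Step 3: sigma (GPa) = 17989920 / 302400000.0 = 5.949e-02 GPa
Step 4: Convert to MPa (x1000): sigma = 59.5 MPa


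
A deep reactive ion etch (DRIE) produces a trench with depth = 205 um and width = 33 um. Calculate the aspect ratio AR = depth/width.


Step 1: AR = depth / width
Step 2: AR = 205 / 33
AR = 6.2


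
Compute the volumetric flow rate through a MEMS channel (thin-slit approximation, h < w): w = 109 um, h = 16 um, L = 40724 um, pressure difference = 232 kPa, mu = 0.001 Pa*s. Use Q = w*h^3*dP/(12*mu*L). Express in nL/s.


Step 1: Convert all dimensions to SI (meters).
w = 109e-6 m, h = 16e-6 m, L = 40724e-6 m, dP = 232e3 Pa
Step 2: Q = w * h^3 * dP / (12 * mu * L)
Q = 109e-6 * (16e-6)^3 * 232e3 / (12 * 0.001 * 40724e-6) = 2.1195456e-10 m^3/s
Step 3: Convert Q from m^3/s to nL/s (1 m^3 = 1e12 nL, so multiply by 1e12).
Q = 211.955 nL/s


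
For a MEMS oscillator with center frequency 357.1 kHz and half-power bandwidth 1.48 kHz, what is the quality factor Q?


Step 1: Q = f0 / bandwidth
Step 2: Q = 357.1 / 1.48
Q = 241.3


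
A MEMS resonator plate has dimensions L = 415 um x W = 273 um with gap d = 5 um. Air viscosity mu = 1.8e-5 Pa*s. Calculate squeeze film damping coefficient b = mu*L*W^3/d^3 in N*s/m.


Step 1: Convert to SI.
L = 415e-6 m, W = 273e-6 m, d = 5e-6 m
Step 2: W^3 = (273e-6)^3 = 2.03e-11 m^3
Step 3: d^3 = (5e-6)^3 = 1.25e-16 m^3
Step 4: b = 1.8e-5 * 415e-6 * 2.03e-11 / 1.25e-16
b = 1.22e-03 N*s/m


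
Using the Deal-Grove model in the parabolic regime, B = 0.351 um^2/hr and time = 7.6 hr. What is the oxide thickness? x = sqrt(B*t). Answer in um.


Step 1: Compute B*t = 0.351 * 7.6 = 2.6676
Step 2: x = sqrt(2.6676)
x = 1.633 um


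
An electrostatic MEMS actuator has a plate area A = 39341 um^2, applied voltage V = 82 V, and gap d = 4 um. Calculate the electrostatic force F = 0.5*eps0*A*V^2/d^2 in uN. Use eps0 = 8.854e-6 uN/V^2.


Step 1: Identify parameters.
eps0 = 8.854e-6 uN/V^2, A = 39341 um^2, V = 82 V, d = 4 um
Step 2: Compute V^2 = 82^2 = 6724
Step 3: Compute d^2 = 4^2 = 16
Step 4: F = 0.5 * 8.854e-6 * 39341 * 6724 / 16
F = 73.192 uN


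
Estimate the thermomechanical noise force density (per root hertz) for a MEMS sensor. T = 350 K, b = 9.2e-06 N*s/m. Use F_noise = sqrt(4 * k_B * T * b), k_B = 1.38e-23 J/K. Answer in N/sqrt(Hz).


Step 1: Compute 4 * k_B * T * b
= 4 * 1.38e-23 * 350 * 9.2e-06
= 1.7774e-25 N^2/Hz
Step 2: F_noise = sqrt(1.7774e-25)
F_noise = 4.22e-13 N/sqrt(Hz)


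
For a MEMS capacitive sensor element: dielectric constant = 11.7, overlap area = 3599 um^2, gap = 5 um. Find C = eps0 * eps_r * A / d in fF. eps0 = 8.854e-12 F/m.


Step 1: Convert area to m^2: A = 3599e-12 m^2
Step 2: Convert gap to m: d = 5e-6 m
Step 3: C = eps0 * eps_r * A / d
C = 8.854e-12 * 11.7 * 3599e-12 / 5e-6
Step 4: Convert to fF (multiply by 1e15).
C = 74.57 fF


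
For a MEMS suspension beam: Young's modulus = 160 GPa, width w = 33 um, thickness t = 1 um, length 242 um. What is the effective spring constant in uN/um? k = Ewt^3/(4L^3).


Step 1: Convert E to consistent units (1 GPa = 1000 uN/um^2).
E = 160 GPa = 160000 uN/um^2
Step 2: Compute t^3 = 1^3 = 1
Step 3: Compute L^3 = 242^3 = 14172488
Step 4: k = 160000 * 33 * 1 / (4 * 14172488)
k = 0.0931 uN/um


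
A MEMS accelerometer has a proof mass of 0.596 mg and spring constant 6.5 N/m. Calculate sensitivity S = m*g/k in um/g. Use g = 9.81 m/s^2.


Step 1: Convert mass: m = 0.596 mg = 5.96e-07 kg
Step 2: S = m * g / k = 5.96e-07 * 9.81 / 6.5
Step 3: S = 9.00e-07 m/g
Step 4: Convert to um/g: S = 0.9 um/g


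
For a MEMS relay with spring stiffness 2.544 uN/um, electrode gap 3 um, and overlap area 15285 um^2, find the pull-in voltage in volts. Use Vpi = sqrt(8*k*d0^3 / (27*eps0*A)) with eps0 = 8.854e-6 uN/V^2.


Step 1: Compute numerator: 8 * k * d0^3 = 8 * 2.544 * 3^3 = 549.504
Step 2: Compute denominator: 27 * eps0 * A = 27 * 8.854e-6 * 15285 = 3.654002
Step 3: Vpi = sqrt(549.504 / 3.654002)
Vpi = 12.26 V


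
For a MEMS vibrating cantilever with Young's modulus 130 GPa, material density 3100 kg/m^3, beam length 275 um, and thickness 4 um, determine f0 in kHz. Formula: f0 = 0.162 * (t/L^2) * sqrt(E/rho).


Step 1: Convert units to SI.
t_SI = 4e-6 m, L_SI = 275e-6 m
Step 2: Calculate sqrt(E/rho).
sqrt(130e9 / 3100) = 6475.76 m/s
Step 3: Compute f0.
f0 = 0.162 * 4e-6 / (275e-6)^2 * 6475.76 = 55488.2 Hz = 55.49 kHz


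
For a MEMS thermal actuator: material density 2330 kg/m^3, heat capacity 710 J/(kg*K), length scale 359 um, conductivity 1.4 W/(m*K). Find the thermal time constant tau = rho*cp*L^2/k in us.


Step 1: Convert L to m: L = 359e-6 m
Step 2: L^2 = (359e-6)^2 = 1.28881e-07 m^2
Step 3: tau = 2330 * 710 * 1.28881e-07 / 1.4 = 1.5229131307e-01 s
Step 4: Convert to microseconds (multiply by 1e6).
tau = 152291.313 us


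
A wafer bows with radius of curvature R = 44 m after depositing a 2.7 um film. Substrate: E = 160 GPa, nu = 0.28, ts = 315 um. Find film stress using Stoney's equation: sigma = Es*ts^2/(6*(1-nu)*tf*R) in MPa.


Step 1: Compute numerator: Es * ts^2 = 160 * 315^2 = 15876000 (GPa*um^2)
Step 2: Compute denominator (R in um): 6*(1-nu)*tf*R = 6*0.72*2.7*44e6 = 513216000.0 (um^2)
Step 3: sigma (GPa) = 15876000 / 513216000.0 = 3.0934e-02 GPa
Step 4: Convert to MPa (x1000): sigma = 30.9 MPa


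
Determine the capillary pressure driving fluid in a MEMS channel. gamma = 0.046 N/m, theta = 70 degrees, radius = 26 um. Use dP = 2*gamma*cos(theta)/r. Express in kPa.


Step 1: cos(70 deg) = 0.342
Step 2: Convert r to m: r = 26e-6 m
Step 3: dP = 2 * 0.046 * 0.342 / 26e-6 = 1210.2 Pa
Step 4: Convert Pa to kPa (divide by 1000).
dP = 1.21 kPa


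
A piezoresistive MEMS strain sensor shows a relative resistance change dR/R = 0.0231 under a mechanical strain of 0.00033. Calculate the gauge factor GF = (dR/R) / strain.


Step 1: Identify values.
dR/R = 0.0231, strain = 0.00033
Step 2: GF = (dR/R) / strain = 0.0231 / 0.00033
GF = 70.0


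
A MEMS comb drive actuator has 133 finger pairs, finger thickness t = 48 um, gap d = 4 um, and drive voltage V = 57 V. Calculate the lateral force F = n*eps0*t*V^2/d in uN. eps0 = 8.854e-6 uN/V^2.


Step 1: Parameters: n=133, eps0=8.854e-6 uN/V^2, t=48 um, V=57 V, d=4 um
Step 2: V^2 = 3249
Step 3: F = 133 * 8.854e-6 * 48 * 3249 / 4
F = 45.912 uN


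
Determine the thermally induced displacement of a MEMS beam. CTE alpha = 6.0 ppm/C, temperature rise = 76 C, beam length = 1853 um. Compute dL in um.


Step 1: Convert CTE: alpha = 6.0 ppm/C = 6.0e-6 /C
Step 2: dL = 6.0e-6 * 76 * 1853
dL = 0.845 um


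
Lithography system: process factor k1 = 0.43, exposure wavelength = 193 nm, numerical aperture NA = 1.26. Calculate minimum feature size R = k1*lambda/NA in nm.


Step 1: Identify values: k1 = 0.43, lambda = 193 nm, NA = 1.26
Step 2: R = k1 * lambda / NA
R = 0.43 * 193 / 1.26
R = 65.9 nm


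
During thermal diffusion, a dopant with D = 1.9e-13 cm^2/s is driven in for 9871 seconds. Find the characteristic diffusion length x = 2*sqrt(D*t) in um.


Step 1: Compute D*t = 1.9e-13 * 9871 = 1.87549e-09 cm^2
Step 2: sqrt(D*t) = 4.3307e-05 cm
Step 3: x = 2 * 4.3307e-05 cm = 8.6614e-05 cm
Step 4: Convert to um (1 cm = 1e4 um): x = 0.866 um


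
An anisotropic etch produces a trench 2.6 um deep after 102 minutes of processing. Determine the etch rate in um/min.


Step 1: Etch rate = depth / time
Step 2: rate = 2.6 / 102
rate = 0.025 um/min


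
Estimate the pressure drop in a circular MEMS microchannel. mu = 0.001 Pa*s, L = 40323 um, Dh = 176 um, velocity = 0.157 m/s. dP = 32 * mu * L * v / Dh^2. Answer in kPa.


Step 1: Convert to SI: L = 40323e-6 m, Dh = 176e-6 m
Step 2: dP = 32 * 0.001 * 40323e-6 * 0.157 / (176e-6)^2
Step 3: dP = 6539.99 Pa
Step 4: Convert to kPa: dP = 6.54 kPa


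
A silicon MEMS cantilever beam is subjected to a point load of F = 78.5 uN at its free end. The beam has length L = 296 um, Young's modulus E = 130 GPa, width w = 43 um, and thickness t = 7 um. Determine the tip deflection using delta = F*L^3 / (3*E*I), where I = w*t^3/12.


Step 1: Calculate the second moment of area.
I = w * t^3 / 12 = 43 * 7^3 / 12 = 1229.0833 um^4
Step 2: Convert E to consistent units (1 GPa = 1000 uN/um^2).
E = 130 GPa = 130000 uN/um^2
Step 3: Calculate tip deflection.
delta = F * L^3 / (3 * E * I)
delta = 78.5 * 296^3 / (3 * 130000 * 1229.0833)
delta = 4.2472 um


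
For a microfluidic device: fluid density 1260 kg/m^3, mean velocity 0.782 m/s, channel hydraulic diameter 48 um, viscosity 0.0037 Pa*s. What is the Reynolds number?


Step 1: Convert Dh to meters: Dh = 48e-6 m
Step 2: Re = rho * v * Dh / mu
Re = 1260 * 0.782 * 48e-6 / 0.0037
Re = 12.783


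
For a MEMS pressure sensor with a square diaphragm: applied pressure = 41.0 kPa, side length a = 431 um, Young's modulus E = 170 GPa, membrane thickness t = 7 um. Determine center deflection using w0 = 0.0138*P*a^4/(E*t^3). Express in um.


Step 1: Convert pressure to compatible units (E is in GPa, so P in GPa).
P = 41.0 kPa = 41.0e-6 GPa
Step 2: Compute numerator: 0.0138 * P * a^4.
a^4 = 431^4 = 34507149121
numerator = 0.0138 * 41.0e-6 * 34507149121 = 1.95241e+04
Step 3: Compute denominator: E * t^3 = 170 * 7^3 = 58310
Step 4: w0 = numerator / denominator = 1.95241e+04 / 58310 = 0.3348 um


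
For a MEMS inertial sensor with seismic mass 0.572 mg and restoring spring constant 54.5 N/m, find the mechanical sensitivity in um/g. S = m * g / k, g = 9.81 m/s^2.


Step 1: Convert mass: m = 0.572 mg = 5.72e-07 kg
Step 2: S = m * g / k = 5.72e-07 * 9.81 / 54.5
Step 3: S = 1.03e-07 m/g
Step 4: Convert to um/g: S = 0.103 um/g


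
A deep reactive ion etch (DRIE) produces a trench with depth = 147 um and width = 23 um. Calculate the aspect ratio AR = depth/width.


Step 1: AR = depth / width
Step 2: AR = 147 / 23
AR = 6.4


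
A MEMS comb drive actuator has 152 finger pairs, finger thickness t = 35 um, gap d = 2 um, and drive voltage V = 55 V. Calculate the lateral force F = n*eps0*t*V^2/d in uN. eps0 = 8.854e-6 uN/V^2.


Step 1: Parameters: n=152, eps0=8.854e-6 uN/V^2, t=35 um, V=55 V, d=2 um
Step 2: V^2 = 3025
Step 3: F = 152 * 8.854e-6 * 35 * 3025 / 2
F = 71.244 uN


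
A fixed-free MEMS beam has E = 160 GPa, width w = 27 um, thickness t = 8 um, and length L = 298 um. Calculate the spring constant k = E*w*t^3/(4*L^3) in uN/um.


Step 1: Convert E to consistent units (1 GPa = 1000 uN/um^2).
E = 160 GPa = 160000 uN/um^2
Step 2: Compute t^3 = 8^3 = 512
Step 3: Compute L^3 = 298^3 = 26463592
Step 4: k = 160000 * 27 * 512 / (4 * 26463592)
k = 20.8951 uN/um


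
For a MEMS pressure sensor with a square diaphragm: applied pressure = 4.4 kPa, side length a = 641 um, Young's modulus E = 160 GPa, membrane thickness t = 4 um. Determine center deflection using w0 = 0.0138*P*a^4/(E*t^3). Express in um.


Step 1: Convert pressure to compatible units (E is in GPa, so P in GPa).
P = 4.4 kPa = 4.4e-6 GPa
Step 2: Compute numerator: 0.0138 * P * a^4.
a^4 = 641^4 = 168823196161
numerator = 0.0138 * 4.4e-6 * 168823196161 = 1.025094e+04
Step 3: Compute denominator: E * t^3 = 160 * 4^3 = 10240
Step 4: w0 = numerator / denominator = 1.025094e+04 / 10240 = 1.0011 um


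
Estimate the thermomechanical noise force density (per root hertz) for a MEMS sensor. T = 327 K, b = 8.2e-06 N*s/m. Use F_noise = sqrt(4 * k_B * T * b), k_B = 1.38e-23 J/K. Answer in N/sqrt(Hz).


Step 1: Compute 4 * k_B * T * b
= 4 * 1.38e-23 * 327 * 8.2e-06
= 1.4801e-25 N^2/Hz
Step 2: F_noise = sqrt(1.4801e-25)
F_noise = 3.85e-13 N/sqrt(Hz)


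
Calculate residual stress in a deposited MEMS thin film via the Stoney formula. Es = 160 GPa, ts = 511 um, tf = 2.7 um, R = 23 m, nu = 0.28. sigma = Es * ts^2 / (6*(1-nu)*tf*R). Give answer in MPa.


Step 1: Compute numerator: Es * ts^2 = 160 * 511^2 = 41779360 (GPa*um^2)
Step 2: Compute denominator (R in um): 6*(1-nu)*tf*R = 6*0.72*2.7*23e6 = 268272000.0 (um^2)
Step 3: sigma (GPa) = 41779360 / 268272000.0 = 1.55735e-01 GPa
Step 4: Convert to MPa (x1000): sigma = 155.7 MPa


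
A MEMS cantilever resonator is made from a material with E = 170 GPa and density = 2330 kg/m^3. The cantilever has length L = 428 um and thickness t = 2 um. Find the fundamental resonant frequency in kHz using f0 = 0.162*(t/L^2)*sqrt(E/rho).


Step 1: Convert units to SI.
t_SI = 2e-6 m, L_SI = 428e-6 m
Step 2: Calculate sqrt(E/rho).
sqrt(170e9 / 2330) = 8541.74 m/s
Step 3: Compute f0.
f0 = 0.162 * 2e-6 / (428e-6)^2 * 8541.74 = 15107.9 Hz = 15.11 kHz


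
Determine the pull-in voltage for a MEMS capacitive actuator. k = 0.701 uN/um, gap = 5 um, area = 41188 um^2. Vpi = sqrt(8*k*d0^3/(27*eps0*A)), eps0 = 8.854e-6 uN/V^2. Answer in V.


Step 1: Compute numerator: 8 * k * d0^3 = 8 * 0.701 * 5^3 = 701.0
Step 2: Compute denominator: 27 * eps0 * A = 27 * 8.854e-6 * 41188 = 9.846321
Step 3: Vpi = sqrt(701.0 / 9.846321)
Vpi = 8.44 V


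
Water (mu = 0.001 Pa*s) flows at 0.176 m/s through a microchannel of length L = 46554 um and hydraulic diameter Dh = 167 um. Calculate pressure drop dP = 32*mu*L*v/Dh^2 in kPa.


Step 1: Convert to SI: L = 46554e-6 m, Dh = 167e-6 m
Step 2: dP = 32 * 0.001 * 46554e-6 * 0.176 / (167e-6)^2
Step 3: dP = 9401.27 Pa
Step 4: Convert to kPa: dP = 9.4 kPa


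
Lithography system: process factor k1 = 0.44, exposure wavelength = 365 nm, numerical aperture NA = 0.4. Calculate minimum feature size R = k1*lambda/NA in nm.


Step 1: Identify values: k1 = 0.44, lambda = 365 nm, NA = 0.4
Step 2: R = k1 * lambda / NA
R = 0.44 * 365 / 0.4
R = 401.5 nm


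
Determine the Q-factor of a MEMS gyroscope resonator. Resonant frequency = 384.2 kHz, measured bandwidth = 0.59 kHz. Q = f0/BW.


Step 1: Q = f0 / bandwidth
Step 2: Q = 384.2 / 0.59
Q = 651.2


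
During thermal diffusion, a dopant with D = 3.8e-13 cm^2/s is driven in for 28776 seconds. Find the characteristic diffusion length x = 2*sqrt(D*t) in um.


Step 1: Compute D*t = 3.8e-13 * 28776 = 1.093488e-08 cm^2
Step 2: sqrt(D*t) = 1.0457e-04 cm
Step 3: x = 2 * 1.0457e-04 cm = 2.0914e-04 cm
Step 4: Convert to um (1 cm = 1e4 um): x = 2.091 um


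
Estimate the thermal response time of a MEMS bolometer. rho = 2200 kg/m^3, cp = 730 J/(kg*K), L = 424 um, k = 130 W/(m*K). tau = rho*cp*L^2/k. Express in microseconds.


Step 1: Convert L to m: L = 424e-6 m
Step 2: L^2 = (424e-6)^2 = 1.79776e-07 m^2
Step 3: tau = 2200 * 730 * 1.79776e-07 / 130 = 2.22092505e-03 s
Step 4: Convert to microseconds (multiply by 1e6).
tau = 2220.925 us


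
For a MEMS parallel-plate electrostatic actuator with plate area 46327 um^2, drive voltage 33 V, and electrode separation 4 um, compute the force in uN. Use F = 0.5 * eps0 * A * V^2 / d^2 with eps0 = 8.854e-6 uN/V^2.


Step 1: Identify parameters.
eps0 = 8.854e-6 uN/V^2, A = 46327 um^2, V = 33 V, d = 4 um
Step 2: Compute V^2 = 33^2 = 1089
Step 3: Compute d^2 = 4^2 = 16
Step 4: F = 0.5 * 8.854e-6 * 46327 * 1089 / 16
F = 13.959 uN


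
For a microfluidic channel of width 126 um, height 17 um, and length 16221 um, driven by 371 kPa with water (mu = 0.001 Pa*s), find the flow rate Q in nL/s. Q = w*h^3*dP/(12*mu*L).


Step 1: Convert all dimensions to SI (meters).
w = 126e-6 m, h = 17e-6 m, L = 16221e-6 m, dP = 371e3 Pa
Step 2: Q = w * h^3 * dP / (12 * mu * L)
Q = 126e-6 * (17e-6)^3 * 371e3 / (12 * 0.001 * 16221e-6) = 1.17986508e-09 m^3/s
Step 3: Convert Q from m^3/s to nL/s (1 m^3 = 1e12 nL, so multiply by 1e12).
Q = 1179.865 nL/s


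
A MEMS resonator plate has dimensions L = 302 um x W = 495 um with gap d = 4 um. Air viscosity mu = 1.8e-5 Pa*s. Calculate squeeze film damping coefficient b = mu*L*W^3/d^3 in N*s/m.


Step 1: Convert to SI.
L = 302e-6 m, W = 495e-6 m, d = 4e-6 m
Step 2: W^3 = (495e-6)^3 = 1.21e-10 m^3
Step 3: d^3 = (4e-6)^3 = 6.40e-17 m^3
Step 4: b = 1.8e-5 * 302e-6 * 1.21e-10 / 6.40e-17
b = 1.03e-02 N*s/m


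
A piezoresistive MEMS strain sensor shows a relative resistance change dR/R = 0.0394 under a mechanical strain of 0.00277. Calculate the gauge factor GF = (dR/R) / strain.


Step 1: Identify values.
dR/R = 0.0394, strain = 0.00277
Step 2: GF = (dR/R) / strain = 0.0394 / 0.00277
GF = 14.2


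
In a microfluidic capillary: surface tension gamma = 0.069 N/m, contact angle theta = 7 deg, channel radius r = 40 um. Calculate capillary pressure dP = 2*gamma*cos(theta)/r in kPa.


Step 1: cos(7 deg) = 0.9925
Step 2: Convert r to m: r = 40e-6 m
Step 3: dP = 2 * 0.069 * 0.9925 / 40e-6 = 3424.1 Pa
Step 4: Convert Pa to kPa (divide by 1000).
dP = 3.42 kPa


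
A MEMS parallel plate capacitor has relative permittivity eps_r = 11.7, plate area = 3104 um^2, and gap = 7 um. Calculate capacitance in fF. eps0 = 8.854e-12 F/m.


Step 1: Convert area to m^2: A = 3104e-12 m^2
Step 2: Convert gap to m: d = 7e-6 m
Step 3: C = eps0 * eps_r * A / d
C = 8.854e-12 * 11.7 * 3104e-12 / 7e-6
Step 4: Convert to fF (multiply by 1e15).
C = 45.94 fF


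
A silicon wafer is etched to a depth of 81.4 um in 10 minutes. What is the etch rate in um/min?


Step 1: Etch rate = depth / time
Step 2: rate = 81.4 / 10
rate = 8.14 um/min


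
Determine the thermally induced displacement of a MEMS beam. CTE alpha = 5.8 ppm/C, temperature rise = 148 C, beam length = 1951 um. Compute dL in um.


Step 1: Convert CTE: alpha = 5.8 ppm/C = 5.8e-6 /C
Step 2: dL = 5.8e-6 * 148 * 1951
dL = 1.6747 um


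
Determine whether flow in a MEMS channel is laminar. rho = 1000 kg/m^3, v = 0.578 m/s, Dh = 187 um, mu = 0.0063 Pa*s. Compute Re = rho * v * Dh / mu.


Step 1: Convert Dh to meters: Dh = 187e-6 m
Step 2: Re = rho * v * Dh / mu
Re = 1000 * 0.578 * 187e-6 / 0.0063
Re = 17.157
Since Re = 17.157 is below ~2300, the flow is laminar.


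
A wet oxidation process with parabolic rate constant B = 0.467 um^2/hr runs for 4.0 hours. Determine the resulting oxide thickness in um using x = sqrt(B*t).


Step 1: Compute B*t = 0.467 * 4.0 = 1.868
Step 2: x = sqrt(1.868)
x = 1.367 um


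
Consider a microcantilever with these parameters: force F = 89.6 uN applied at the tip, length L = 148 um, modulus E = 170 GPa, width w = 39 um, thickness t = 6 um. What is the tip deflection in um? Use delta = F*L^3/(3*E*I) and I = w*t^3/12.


Step 1: Calculate the second moment of area.
I = w * t^3 / 12 = 39 * 6^3 / 12 = 702.0 um^4
Step 2: Convert E to consistent units (1 GPa = 1000 uN/um^2).
E = 170 GPa = 170000 uN/um^2
Step 3: Calculate tip deflection.
delta = F * L^3 / (3 * E * I)
delta = 89.6 * 148^3 / (3 * 170000 * 702.0)
delta = 0.8113 um


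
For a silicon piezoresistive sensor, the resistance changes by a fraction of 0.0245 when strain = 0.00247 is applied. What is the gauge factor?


Step 1: Identify values.
dR/R = 0.0245, strain = 0.00247
Step 2: GF = (dR/R) / strain = 0.0245 / 0.00247
GF = 9.9


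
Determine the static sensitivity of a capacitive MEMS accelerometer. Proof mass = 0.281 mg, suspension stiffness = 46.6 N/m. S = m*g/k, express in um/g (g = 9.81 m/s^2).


Step 1: Convert mass: m = 0.281 mg = 2.81e-07 kg
Step 2: S = m * g / k = 2.81e-07 * 9.81 / 46.6
Step 3: S = 5.92e-08 m/g
Step 4: Convert to um/g: S = 0.059 um/g


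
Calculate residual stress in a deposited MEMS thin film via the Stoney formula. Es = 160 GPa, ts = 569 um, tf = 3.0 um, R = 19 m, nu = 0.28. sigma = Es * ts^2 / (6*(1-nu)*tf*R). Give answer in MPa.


Step 1: Compute numerator: Es * ts^2 = 160 * 569^2 = 51801760 (GPa*um^2)
Step 2: Compute denominator (R in um): 6*(1-nu)*tf*R = 6*0.72*3.0*19e6 = 246240000.0 (um^2)
Step 3: sigma (GPa) = 51801760 / 246240000.0 = 2.10371e-01 GPa
Step 4: Convert to MPa (x1000): sigma = 210.4 MPa


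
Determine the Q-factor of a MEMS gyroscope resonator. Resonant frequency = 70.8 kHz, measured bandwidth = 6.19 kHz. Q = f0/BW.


Step 1: Q = f0 / bandwidth
Step 2: Q = 70.8 / 6.19
Q = 11.4


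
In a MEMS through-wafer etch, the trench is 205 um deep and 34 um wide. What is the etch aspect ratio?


Step 1: AR = depth / width
Step 2: AR = 205 / 34
AR = 6.0


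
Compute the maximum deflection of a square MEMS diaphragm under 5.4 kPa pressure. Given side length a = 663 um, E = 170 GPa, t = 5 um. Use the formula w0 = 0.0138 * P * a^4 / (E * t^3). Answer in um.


Step 1: Convert pressure to compatible units (E is in GPa, so P in GPa).
P = 5.4 kPa = 5.4e-6 GPa
Step 2: Compute numerator: 0.0138 * P * a^4.
a^4 = 663^4 = 193220905761
numerator = 0.0138 * 5.4e-6 * 193220905761 = 1.43988e+04
Step 3: Compute denominator: E * t^3 = 170 * 5^3 = 21250
Step 4: w0 = numerator / denominator = 1.43988e+04 / 21250 = 0.6776 um


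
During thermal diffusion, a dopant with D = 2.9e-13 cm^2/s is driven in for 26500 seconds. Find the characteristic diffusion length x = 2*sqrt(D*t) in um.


Step 1: Compute D*t = 2.9e-13 * 26500 = 7.685e-09 cm^2
Step 2: sqrt(D*t) = 8.76641e-05 cm
Step 3: x = 2 * 8.76641e-05 cm = 1.753282e-04 cm
Step 4: Convert to um (1 cm = 1e4 um): x = 1.753 um


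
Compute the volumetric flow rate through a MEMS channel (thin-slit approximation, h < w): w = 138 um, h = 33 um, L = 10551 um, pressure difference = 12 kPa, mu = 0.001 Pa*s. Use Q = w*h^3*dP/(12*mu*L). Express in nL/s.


Step 1: Convert all dimensions to SI (meters).
w = 138e-6 m, h = 33e-6 m, L = 10551e-6 m, dP = 12e3 Pa
Step 2: Q = w * h^3 * dP / (12 * mu * L)
Q = 138e-6 * (33e-6)^3 * 12e3 / (12 * 0.001 * 10551e-6) = 4.7003185e-10 m^3/s
Step 3: Convert Q from m^3/s to nL/s (1 m^3 = 1e12 nL, so multiply by 1e12).
Q = 470.032 nL/s


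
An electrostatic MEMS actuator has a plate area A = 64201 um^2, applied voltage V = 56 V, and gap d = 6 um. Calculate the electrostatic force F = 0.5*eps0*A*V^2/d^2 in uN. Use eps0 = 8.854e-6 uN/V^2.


Step 1: Identify parameters.
eps0 = 8.854e-6 uN/V^2, A = 64201 um^2, V = 56 V, d = 6 um
Step 2: Compute V^2 = 56^2 = 3136
Step 3: Compute d^2 = 6^2 = 36
Step 4: F = 0.5 * 8.854e-6 * 64201 * 3136 / 36
F = 24.759 uN


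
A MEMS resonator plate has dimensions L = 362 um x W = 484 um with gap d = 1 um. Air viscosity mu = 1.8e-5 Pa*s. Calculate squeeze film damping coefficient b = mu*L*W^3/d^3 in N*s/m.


Step 1: Convert to SI.
L = 362e-6 m, W = 484e-6 m, d = 1e-6 m
Step 2: W^3 = (484e-6)^3 = 1.13e-10 m^3
Step 3: d^3 = (1e-6)^3 = 1.00e-18 m^3
Step 4: b = 1.8e-5 * 362e-6 * 1.13e-10 / 1.00e-18
b = 7.39e-01 N*s/m


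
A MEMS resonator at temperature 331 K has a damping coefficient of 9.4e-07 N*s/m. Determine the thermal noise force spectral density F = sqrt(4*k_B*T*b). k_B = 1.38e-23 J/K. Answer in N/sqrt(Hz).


Step 1: Compute 4 * k_B * T * b
= 4 * 1.38e-23 * 331 * 9.4e-07
= 1.7175e-26 N^2/Hz
Step 2: F_noise = sqrt(1.7175e-26)
F_noise = 1.31e-13 N/sqrt(Hz)


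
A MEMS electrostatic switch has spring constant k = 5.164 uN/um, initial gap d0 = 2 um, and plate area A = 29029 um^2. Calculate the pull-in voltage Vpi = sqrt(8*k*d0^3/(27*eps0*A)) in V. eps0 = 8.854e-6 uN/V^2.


Step 1: Compute numerator: 8 * k * d0^3 = 8 * 5.164 * 2^3 = 330.496
Step 2: Compute denominator: 27 * eps0 * A = 27 * 8.854e-6 * 29029 = 6.939615
Step 3: Vpi = sqrt(330.496 / 6.939615)
Vpi = 6.9 V


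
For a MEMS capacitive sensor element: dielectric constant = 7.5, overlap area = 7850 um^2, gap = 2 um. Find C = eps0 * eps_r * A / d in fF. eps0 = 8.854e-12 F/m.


Step 1: Convert area to m^2: A = 7850e-12 m^2
Step 2: Convert gap to m: d = 2e-6 m
Step 3: C = eps0 * eps_r * A / d
C = 8.854e-12 * 7.5 * 7850e-12 / 2e-6
Step 4: Convert to fF (multiply by 1e15).
C = 260.64 fF


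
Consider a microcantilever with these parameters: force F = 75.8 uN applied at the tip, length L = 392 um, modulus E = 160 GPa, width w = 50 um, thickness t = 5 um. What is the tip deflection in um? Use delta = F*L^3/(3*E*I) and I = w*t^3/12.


Step 1: Calculate the second moment of area.
I = w * t^3 / 12 = 50 * 5^3 / 12 = 520.8333 um^4
Step 2: Convert E to consistent units (1 GPa = 1000 uN/um^2).
E = 160 GPa = 160000 uN/um^2
Step 3: Calculate tip deflection.
delta = F * L^3 / (3 * E * I)
delta = 75.8 * 392^3 / (3 * 160000 * 520.8333)
delta = 18.2636 um


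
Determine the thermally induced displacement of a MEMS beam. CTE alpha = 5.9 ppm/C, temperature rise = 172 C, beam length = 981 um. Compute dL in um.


Step 1: Convert CTE: alpha = 5.9 ppm/C = 5.9e-6 /C
Step 2: dL = 5.9e-6 * 172 * 981
dL = 0.9955 um


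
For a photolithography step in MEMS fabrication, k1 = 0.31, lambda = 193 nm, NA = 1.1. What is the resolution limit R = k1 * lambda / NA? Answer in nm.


Step 1: Identify values: k1 = 0.31, lambda = 193 nm, NA = 1.1
Step 2: R = k1 * lambda / NA
R = 0.31 * 193 / 1.1
R = 54.4 nm


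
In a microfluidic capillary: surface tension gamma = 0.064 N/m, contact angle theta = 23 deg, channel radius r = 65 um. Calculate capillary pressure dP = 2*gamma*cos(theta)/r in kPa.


Step 1: cos(23 deg) = 0.9205
Step 2: Convert r to m: r = 65e-6 m
Step 3: dP = 2 * 0.064 * 0.9205 / 65e-6 = 1812.7 Pa
Step 4: Convert Pa to kPa (divide by 1000).
dP = 1.81 kPa


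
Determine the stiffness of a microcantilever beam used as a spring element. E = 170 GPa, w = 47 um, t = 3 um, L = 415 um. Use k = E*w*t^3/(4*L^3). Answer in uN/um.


Step 1: Convert E to consistent units (1 GPa = 1000 uN/um^2).
E = 170 GPa = 170000 uN/um^2
Step 2: Compute t^3 = 3^3 = 27
Step 3: Compute L^3 = 415^3 = 71473375
Step 4: k = 170000 * 47 * 27 / (4 * 71473375)
k = 0.7546 uN/um


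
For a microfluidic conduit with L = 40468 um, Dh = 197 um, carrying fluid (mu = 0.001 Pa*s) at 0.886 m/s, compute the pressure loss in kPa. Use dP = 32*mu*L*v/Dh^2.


Step 1: Convert to SI: L = 40468e-6 m, Dh = 197e-6 m
Step 2: dP = 32 * 0.001 * 40468e-6 * 0.886 / (197e-6)^2
Step 3: dP = 29563.99 Pa
Step 4: Convert to kPa: dP = 29.56 kPa


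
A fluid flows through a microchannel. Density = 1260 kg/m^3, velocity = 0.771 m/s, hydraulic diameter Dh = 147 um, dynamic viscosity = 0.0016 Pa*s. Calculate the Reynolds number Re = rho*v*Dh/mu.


Step 1: Convert Dh to meters: Dh = 147e-6 m
Step 2: Re = rho * v * Dh / mu
Re = 1260 * 0.771 * 147e-6 / 0.0016
Re = 89.253


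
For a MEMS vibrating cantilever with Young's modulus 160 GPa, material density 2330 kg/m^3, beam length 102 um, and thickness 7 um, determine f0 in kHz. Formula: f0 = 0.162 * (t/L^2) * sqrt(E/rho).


Step 1: Convert units to SI.
t_SI = 7e-6 m, L_SI = 102e-6 m
Step 2: Calculate sqrt(E/rho).
sqrt(160e9 / 2330) = 8286.71 m/s
Step 3: Compute f0.
f0 = 0.162 * 7e-6 / (102e-6)^2 * 8286.71 = 903222.7 Hz = 903.22 kHz


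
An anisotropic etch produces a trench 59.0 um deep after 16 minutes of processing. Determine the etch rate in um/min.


Step 1: Etch rate = depth / time
Step 2: rate = 59.0 / 16
rate = 3.688 um/min


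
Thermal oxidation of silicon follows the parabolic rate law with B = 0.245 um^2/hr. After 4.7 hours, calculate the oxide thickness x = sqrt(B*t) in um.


Step 1: Compute B*t = 0.245 * 4.7 = 1.1515
Step 2: x = sqrt(1.1515)
x = 1.073 um


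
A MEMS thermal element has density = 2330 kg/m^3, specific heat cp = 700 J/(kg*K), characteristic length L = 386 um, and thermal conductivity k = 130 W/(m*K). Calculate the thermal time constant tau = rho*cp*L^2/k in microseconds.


Step 1: Convert L to m: L = 386e-6 m
Step 2: L^2 = (386e-6)^2 = 1.48996e-07 m^2
Step 3: tau = 2330 * 700 * 1.48996e-07 / 130 = 1.86932674e-03 s
Step 4: Convert to microseconds (multiply by 1e6).
tau = 1869.327 us


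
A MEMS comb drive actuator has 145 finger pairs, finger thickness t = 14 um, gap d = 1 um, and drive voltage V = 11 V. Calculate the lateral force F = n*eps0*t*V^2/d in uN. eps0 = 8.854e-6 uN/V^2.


Step 1: Parameters: n=145, eps0=8.854e-6 uN/V^2, t=14 um, V=11 V, d=1 um
Step 2: V^2 = 121
Step 3: F = 145 * 8.854e-6 * 14 * 121 / 1
F = 2.175 uN


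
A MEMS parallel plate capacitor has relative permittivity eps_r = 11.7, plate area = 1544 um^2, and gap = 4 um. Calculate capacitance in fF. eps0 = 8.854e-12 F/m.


Step 1: Convert area to m^2: A = 1544e-12 m^2
Step 2: Convert gap to m: d = 4e-6 m
Step 3: C = eps0 * eps_r * A / d
C = 8.854e-12 * 11.7 * 1544e-12 / 4e-6
Step 4: Convert to fF (multiply by 1e15).
C = 39.99 fF


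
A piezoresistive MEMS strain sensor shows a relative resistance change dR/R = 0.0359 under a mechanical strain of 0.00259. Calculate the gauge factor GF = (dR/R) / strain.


Step 1: Identify values.
dR/R = 0.0359, strain = 0.00259
Step 2: GF = (dR/R) / strain = 0.0359 / 0.00259
GF = 13.9


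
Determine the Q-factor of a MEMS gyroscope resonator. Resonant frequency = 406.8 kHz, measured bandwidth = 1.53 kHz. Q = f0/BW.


Step 1: Q = f0 / bandwidth
Step 2: Q = 406.8 / 1.53
Q = 265.9


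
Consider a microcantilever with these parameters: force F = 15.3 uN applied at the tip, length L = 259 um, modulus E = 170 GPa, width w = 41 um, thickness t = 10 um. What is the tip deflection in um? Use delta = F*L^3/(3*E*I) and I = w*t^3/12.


Step 1: Calculate the second moment of area.
I = w * t^3 / 12 = 41 * 10^3 / 12 = 3416.6667 um^4
Step 2: Convert E to consistent units (1 GPa = 1000 uN/um^2).
E = 170 GPa = 170000 uN/um^2
Step 3: Calculate tip deflection.
delta = F * L^3 / (3 * E * I)
delta = 15.3 * 259^3 / (3 * 170000 * 3416.6667)
delta = 0.1526 um


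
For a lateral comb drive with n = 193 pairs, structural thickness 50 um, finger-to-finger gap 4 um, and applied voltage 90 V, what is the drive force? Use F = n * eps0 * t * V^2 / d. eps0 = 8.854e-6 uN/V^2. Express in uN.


Step 1: Parameters: n=193, eps0=8.854e-6 uN/V^2, t=50 um, V=90 V, d=4 um
Step 2: V^2 = 8100
Step 3: F = 193 * 8.854e-6 * 50 * 8100 / 4
F = 173.018 uN


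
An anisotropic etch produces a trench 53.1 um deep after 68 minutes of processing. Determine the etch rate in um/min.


Step 1: Etch rate = depth / time
Step 2: rate = 53.1 / 68
rate = 0.781 um/min


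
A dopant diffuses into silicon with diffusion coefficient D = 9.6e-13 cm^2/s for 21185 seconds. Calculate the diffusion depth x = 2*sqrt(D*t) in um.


Step 1: Compute D*t = 9.6e-13 * 21185 = 2.03376e-08 cm^2
Step 2: sqrt(D*t) = 1.4261e-04 cm
Step 3: x = 2 * 1.4261e-04 cm = 2.8522e-04 cm
Step 4: Convert to um (1 cm = 1e4 um): x = 2.852 um


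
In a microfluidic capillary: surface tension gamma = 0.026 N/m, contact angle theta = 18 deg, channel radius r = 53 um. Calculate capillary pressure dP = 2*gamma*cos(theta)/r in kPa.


Step 1: cos(18 deg) = 0.9511
Step 2: Convert r to m: r = 53e-6 m
Step 3: dP = 2 * 0.026 * 0.9511 / 53e-6 = 933.2 Pa
Step 4: Convert Pa to kPa (divide by 1000).
dP = 0.93 kPa


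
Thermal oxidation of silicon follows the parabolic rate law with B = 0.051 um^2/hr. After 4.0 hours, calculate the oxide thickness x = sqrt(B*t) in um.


Step 1: Compute B*t = 0.051 * 4.0 = 0.204
Step 2: x = sqrt(0.204)
x = 0.452 um


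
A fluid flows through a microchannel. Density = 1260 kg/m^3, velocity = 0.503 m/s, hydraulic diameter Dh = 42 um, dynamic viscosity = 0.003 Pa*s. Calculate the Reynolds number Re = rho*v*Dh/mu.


Step 1: Convert Dh to meters: Dh = 42e-6 m
Step 2: Re = rho * v * Dh / mu
Re = 1260 * 0.503 * 42e-6 / 0.003
Re = 8.873


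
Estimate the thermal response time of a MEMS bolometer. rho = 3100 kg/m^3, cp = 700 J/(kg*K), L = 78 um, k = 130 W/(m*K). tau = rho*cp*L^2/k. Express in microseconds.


Step 1: Convert L to m: L = 78e-6 m
Step 2: L^2 = (78e-6)^2 = 6.084e-09 m^2
Step 3: tau = 3100 * 700 * 6.084e-09 / 130 = 1.01556e-04 s
Step 4: Convert to microseconds (multiply by 1e6).
tau = 101.556 us


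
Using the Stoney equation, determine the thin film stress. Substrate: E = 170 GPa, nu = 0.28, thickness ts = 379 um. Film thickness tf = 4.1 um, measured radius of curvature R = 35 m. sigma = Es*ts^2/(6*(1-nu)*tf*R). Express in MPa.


Step 1: Compute numerator: Es * ts^2 = 170 * 379^2 = 24418970 (GPa*um^2)
Step 2: Compute denominator (R in um): 6*(1-nu)*tf*R = 6*0.72*4.1*35e6 = 619920000.0 (um^2)
Step 3: sigma (GPa) = 24418970 / 619920000.0 = 3.9391e-02 GPa
Step 4: Convert to MPa (x1000): sigma = 39.4 MPa


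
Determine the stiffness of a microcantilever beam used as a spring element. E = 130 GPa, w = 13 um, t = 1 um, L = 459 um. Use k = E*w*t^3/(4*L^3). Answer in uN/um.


Step 1: Convert E to consistent units (1 GPa = 1000 uN/um^2).
E = 130 GPa = 130000 uN/um^2
Step 2: Compute t^3 = 1^3 = 1
Step 3: Compute L^3 = 459^3 = 96702579
Step 4: k = 130000 * 13 * 1 / (4 * 96702579)
k = 0.0044 uN/um


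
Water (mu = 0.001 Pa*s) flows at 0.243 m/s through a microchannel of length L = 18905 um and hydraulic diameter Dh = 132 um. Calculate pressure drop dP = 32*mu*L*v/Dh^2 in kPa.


Step 1: Convert to SI: L = 18905e-6 m, Dh = 132e-6 m
Step 2: dP = 32 * 0.001 * 18905e-6 * 0.243 / (132e-6)^2
Step 3: dP = 8436.94 Pa
Step 4: Convert to kPa: dP = 8.44 kPa
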